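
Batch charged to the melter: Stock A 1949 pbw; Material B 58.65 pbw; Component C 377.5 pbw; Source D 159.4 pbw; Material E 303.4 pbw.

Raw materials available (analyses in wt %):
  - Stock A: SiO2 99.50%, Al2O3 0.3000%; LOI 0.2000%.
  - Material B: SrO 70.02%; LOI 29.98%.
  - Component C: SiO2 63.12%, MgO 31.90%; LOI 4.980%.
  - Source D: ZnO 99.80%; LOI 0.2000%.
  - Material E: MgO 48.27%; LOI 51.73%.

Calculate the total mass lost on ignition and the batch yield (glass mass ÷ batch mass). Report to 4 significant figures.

LOI loss = 197.5 pbw; glass = 2650 pbw; yield = 93.06%

Each numeric step carries full precision through the solve. Mid-chain values appear rounded to 4 significant digits within the worked lines; exactly one rounding is applied to each reported figure — all derived quantities (the five compositions, yield, LOI, totals, net glass mass) are rebuilt from the weighed amounts per 2650 pbw of glass in full float precision, precisely as stated by either problem or answer.
Loss on ignition, line by line:
  Stock A: 1949 × 0.002000 = 3.898 pbw
  Material B: 58.65 × 0.2998 = 17.58 pbw
  Component C: 377.5 × 0.04980 = 18.80 pbw
  Source D: 159.4 × 0.002000 = 0.3188 pbw
  Material E: 303.4 × 0.5173 = 156.9 pbw
Total LOI = 197.5 pbw
Glass = batch − LOI = 2848 − 197.5 = 2650 pbw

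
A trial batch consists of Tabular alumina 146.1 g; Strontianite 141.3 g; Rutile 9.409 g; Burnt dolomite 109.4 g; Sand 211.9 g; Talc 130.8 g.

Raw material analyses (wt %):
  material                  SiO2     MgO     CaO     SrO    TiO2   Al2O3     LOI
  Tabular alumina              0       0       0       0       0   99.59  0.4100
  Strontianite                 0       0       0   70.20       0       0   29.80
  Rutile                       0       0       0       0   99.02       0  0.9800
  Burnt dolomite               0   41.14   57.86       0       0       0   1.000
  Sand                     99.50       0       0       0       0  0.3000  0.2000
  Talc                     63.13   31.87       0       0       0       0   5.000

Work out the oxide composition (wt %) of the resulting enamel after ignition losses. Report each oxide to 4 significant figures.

Glass mass = 698.1 g (batch 748.9 − LOI 50.86).
Composition: SiO2 42.03%, MgO 12.42%, CaO 9.068%, SrO 14.21%, TiO2 1.335%, Al2O3 20.93%

All arithmetic carries exact precision from start to finish; mid-chain values are printed (rounded to four significant digits) in the printout. Each reported value is rounded only once. Derived quantities are re-derived in full precision (totals, six oxide percentages, ignition loss, glass mass, the yield) from the weighed amounts on 698.1 g of glass as given in the problem or the answer.
Delivered oxide masses:
  SiO2: 211.9·0.9950 + 130.8·0.6313 = 293.4 g
  MgO: 109.4·0.4114 + 130.8·0.3187 = 86.69 g
  CaO: 109.4·0.5786 = 63.30 g
  SrO: 141.3·0.7020 = 99.19 g
  TiO2: 9.409·0.9902 = 9.317 g
  Al2O3: 146.1·0.9959 + 211.9·0.003000 = 146.1 g
LOI: 146.1·0.004100 + 141.3·0.2980 + 9.409·0.009800 + 109.4·0.01000 + 211.9·0.002000 + 130.8·0.05000 = 50.86 g
batch − LOI leaves glass = 748.9 − 50.86 = 698.1 g (equal to the oxide-mass sum)
wt %: oxide over glass, times 100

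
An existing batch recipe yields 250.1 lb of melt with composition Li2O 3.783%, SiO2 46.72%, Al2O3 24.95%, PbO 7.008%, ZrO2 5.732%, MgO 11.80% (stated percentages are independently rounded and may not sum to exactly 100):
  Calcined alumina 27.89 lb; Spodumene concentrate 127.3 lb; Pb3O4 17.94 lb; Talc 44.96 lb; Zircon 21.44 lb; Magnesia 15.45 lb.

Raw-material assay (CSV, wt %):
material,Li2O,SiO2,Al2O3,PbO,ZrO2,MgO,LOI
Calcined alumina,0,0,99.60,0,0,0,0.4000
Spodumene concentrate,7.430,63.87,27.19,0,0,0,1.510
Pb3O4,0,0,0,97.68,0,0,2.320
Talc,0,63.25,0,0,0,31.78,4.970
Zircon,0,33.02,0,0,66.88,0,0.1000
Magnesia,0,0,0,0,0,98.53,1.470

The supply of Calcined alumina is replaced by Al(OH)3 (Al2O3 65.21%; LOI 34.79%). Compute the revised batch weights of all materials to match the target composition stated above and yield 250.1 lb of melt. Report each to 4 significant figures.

Revised batch per 250.1 lb melt:
  Al(OH)3: 42.60 lb
  Spodumene concentrate: 127.3 lb
  Pb3O4: 17.94 lb
  Talc: 44.96 lb
  Zircon: 21.44 lb
  Magnesia: 15.45 lb
Total batch = 269.7 lb; LOI loss = 19.64 lb

Working values are displayed, rounded to four significant figures, at each printed step — the whole derivation carries exact precision end to end. A single rounding produces every reported value — derived quantities (yield, the six compositions, glass mass, LOI, the totals) are rebuilt starting from the weights at 250.1 lb of glass in full float precision, as they appear in question or answer.
Target masses of each oxide per 250.1 lb melt:
  Li2O: 3.783% × 250.1 = 9.461 lb
  SiO2: 46.72% × 250.1 = 116.8 lb
  Al2O3: 24.95% × 250.1 = 62.40 lb
  PbO: 7.008% × 250.1 = 17.53 lb
  ZrO2: 5.732% × 250.1 = 14.34 lb
  MgO: 11.80% × 250.1 = 29.51 lb
Oxide-by-oxide audit from the weights as reported, against the basis in use (delivered sums recover each target modulo rounding of the values):
  Li2O: 127.3·0.07430 = 9.458 lb (target 9.461 lb)
  SiO2: 127.3·0.6387 + 44.96·0.6325 + 21.44·0.3302 = 116.8 lb (target 116.8 lb)
  Al2O3: 42.60·0.6521 + 127.3·0.2719 = 62.39 lb (target 62.40 lb)
  PbO: 17.94·0.9768 = 17.52 lb (target 17.53 lb)
  ZrO2: 21.44·0.6688 = 14.34 lb (target 14.34 lb)
  MgO: 44.96·0.3178 + 15.45·0.9853 = 29.51 lb (target 29.51 lb)
Glass-mass sanity pass: batch Σ − ignition loss = 250.0 lb (summing oxide targets gives 250.1 lb; against the stated basis, 250.1 lb — a pure rounding effect).
Batch total: Σ batch = 269.7 lb; loss to ignition Σ batch·LOI = 19.64 lb; yield, glass over the total, = 92.72%.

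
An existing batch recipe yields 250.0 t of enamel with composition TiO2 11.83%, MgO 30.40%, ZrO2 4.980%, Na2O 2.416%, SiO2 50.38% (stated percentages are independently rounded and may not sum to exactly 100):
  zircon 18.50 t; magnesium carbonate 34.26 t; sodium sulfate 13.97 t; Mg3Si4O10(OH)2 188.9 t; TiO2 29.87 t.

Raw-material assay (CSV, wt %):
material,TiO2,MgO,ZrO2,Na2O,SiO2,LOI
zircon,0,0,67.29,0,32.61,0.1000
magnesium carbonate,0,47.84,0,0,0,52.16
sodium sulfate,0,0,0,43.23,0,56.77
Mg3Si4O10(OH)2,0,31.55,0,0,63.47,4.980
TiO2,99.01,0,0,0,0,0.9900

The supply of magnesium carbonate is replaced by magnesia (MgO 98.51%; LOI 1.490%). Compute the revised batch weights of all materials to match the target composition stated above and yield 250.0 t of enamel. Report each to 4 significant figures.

Revised batch per 250.0 t enamel:
  zircon: 18.50 t
  magnesia: 16.64 t
  sodium sulfate: 13.97 t
  Mg3Si4O10(OH)2: 188.9 t
  TiO2: 29.87 t
Total batch = 267.9 t; LOI loss = 17.90 t

Working values are shown rounded to 4 significant figures within the worked lines — all arithmetic runs at full float precision all the way through — each reported figure takes a single rounding — the derived quantities, which include totals, five oxide percentages, net glass mass, yield, LOI, are recomputed at full float precision, as set out in question or answer, starting from the weights on 250.0 t of glass.
Per-oxide target masses for 250.0 t enamel:
  TiO2: 11.83% × 250.0 = 29.58 t
  MgO: 30.40% × 250.0 = 76.00 t
  ZrO2: 4.980% × 250.0 = 12.45 t
  Na2O: 2.416% × 250.0 = 6.040 t
  SiO2: 50.38% × 250.0 = 126.0 t
Verifying the oxide balance given the weights on record, under the basis named above (every target is met by its sum net of answer rounding effects):
  TiO2: 29.87·0.9901 = 29.57 t (target 29.58 t)
  MgO: 16.64·0.9851 + 188.9·0.3155 = 75.99 t (target 76.00 t)
  ZrO2: 18.50·0.6729 = 12.45 t (target 12.45 t)
  Na2O: 13.97·0.4323 = 6.039 t (target 6.040 t)
  SiO2: 18.50·0.3261 + 188.9·0.6347 = 125.9 t (target 126.0 t)
Consistency of the glass mass: the batch minus its LOI: 250.0 t (the targets, summed, come to 250.0 t; versus the stated basis of 250.0 t — rounding explains the deltas).
Batch total: Σ batch = 267.9 t; ignition loss, Σ(batch × LOI) = 17.90 t; yield = glass ÷ total batch = 93.32%.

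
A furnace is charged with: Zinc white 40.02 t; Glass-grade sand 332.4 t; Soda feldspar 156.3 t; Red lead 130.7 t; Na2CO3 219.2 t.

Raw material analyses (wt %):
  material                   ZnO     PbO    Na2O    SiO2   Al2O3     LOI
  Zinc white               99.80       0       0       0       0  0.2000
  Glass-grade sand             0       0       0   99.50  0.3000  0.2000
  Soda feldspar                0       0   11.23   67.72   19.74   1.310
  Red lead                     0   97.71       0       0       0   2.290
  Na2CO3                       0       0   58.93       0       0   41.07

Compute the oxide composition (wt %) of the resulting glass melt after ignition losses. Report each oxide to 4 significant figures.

All internal work runs at full precision in all steps; the intermediate values are displayed (rounded to four significant figures) as written. Exactly one rounding goes into every reported figure; all derived quantities are carried in exact precision (glass mass, LOI, totals, the five compositions, the yield) using the weight values per 782.8 t of glass, precisely as stated by the problem or the answer.
Per-oxide mass from batch:
  ZnO: 40.02·0.9980 = 39.94 t
  PbO: 130.7·0.9771 = 127.7 t
  Na2O: 156.3·0.1123 + 219.2·0.5893 = 146.7 t
  SiO2: 332.4·0.9950 + 156.3·0.6772 = 436.6 t
  Al2O3: 332.4·0.003000 + 156.3·0.1974 = 31.85 t
LOI: 40.02·0.002000 + 332.4·0.002000 + 156.3·0.01310 + 130.7·0.02290 + 219.2·0.4107 = 95.81 t
Net of LOI, the glass mass = 878.6 − 95.81 = 782.8 t (consistent with Σ oxide mass)
each wt % is 100 × oxide ÷ glass

Glass mass = 782.8 t (batch 878.6 − LOI 95.81).
Composition: ZnO 5.102%, PbO 16.31%, Na2O 18.74%, SiO2 55.77%, Al2O3 4.069%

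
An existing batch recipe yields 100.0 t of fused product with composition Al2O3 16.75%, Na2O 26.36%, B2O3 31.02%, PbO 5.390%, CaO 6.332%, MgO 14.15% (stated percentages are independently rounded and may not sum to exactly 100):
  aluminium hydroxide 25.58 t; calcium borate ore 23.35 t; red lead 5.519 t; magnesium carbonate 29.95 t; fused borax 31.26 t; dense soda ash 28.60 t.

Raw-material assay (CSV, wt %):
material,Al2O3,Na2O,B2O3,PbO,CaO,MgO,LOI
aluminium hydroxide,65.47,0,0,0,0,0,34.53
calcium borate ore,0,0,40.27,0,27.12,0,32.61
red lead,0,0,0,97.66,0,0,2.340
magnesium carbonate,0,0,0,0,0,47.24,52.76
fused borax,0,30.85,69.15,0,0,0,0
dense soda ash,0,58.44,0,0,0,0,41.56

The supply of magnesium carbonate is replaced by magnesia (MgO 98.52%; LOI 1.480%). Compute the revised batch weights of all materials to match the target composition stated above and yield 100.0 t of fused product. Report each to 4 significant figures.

Revised batch per 100.0 t fused product:
  aluminium hydroxide: 25.58 t
  calcium borate ore: 23.35 t
  red lead: 5.519 t
  magnesia: 14.36 t
  fused borax: 31.26 t
  dense soda ash: 28.60 t
Total batch = 128.7 t; LOI loss = 28.68 t

The whole derivation runs at full float precision in all steps. In-progress results are displayed rounded off to 4 significant digits within the worked lines — every reported result takes exactly one rounding; all derived quantities (the yield, totals, LOI, net glass mass, six oxide percentages) are computed in exact precision using the weight values at 100.0 t of glass exactly as printed in either problem or answer.
Oxide mass targets, per 100.0 t fused product:
  Al2O3: 16.75% × 100.0 = 16.75 t
  Na2O: 26.36% × 100.0 = 26.36 t
  B2O3: 31.02% × 100.0 = 31.02 t
  PbO: 5.390% × 100.0 = 5.390 t
  CaO: 6.332% × 100.0 = 6.332 t
  MgO: 14.15% × 100.0 = 14.15 t
Sums-versus-targets review working from each reported weight, relative to the basis at hand (sums match the target masses inside rounding margins):
  Al2O3: 25.58·0.6547 = 16.75 t (target 16.75 t)
  Na2O: 31.26·0.3085 + 28.60·0.5844 = 26.36 t (target 26.36 t)
  B2O3: 23.35·0.4027 + 31.26·0.6915 = 31.02 t (target 31.02 t)
  PbO: 5.519·0.9766 = 5.390 t (target 5.390 t)
  CaO: 23.35·0.2712 = 6.333 t (target 6.332 t)
  MgO: 14.36·0.9852 = 14.15 t (target 14.15 t)
Glass-mass bookkeeping: batch total minus LOI = 99.99 t (targets for the oxides total 100.0 t; the stated basis being 100.0 t — rounding explains the deltas).
Batch grand total — Σ batch = 128.7 t; ignition loss, Σ(batch × LOI) = 28.68 t; yield, glass over the total, = 77.71%.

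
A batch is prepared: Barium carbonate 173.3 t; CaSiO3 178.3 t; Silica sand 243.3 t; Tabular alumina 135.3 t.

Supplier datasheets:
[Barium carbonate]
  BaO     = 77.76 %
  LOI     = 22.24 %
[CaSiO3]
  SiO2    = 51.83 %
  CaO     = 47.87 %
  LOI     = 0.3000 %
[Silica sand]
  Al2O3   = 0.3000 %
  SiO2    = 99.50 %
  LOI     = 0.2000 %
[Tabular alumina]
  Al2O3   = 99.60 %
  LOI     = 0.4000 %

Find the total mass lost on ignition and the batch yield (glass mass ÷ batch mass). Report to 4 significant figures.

LOI loss = 40.10 t; glass = 690.1 t; yield = 94.51%

The whole derivation keeps full precision all the way through; mid-chain values appear (rounded to four significant figures) in the working. Every reported number takes just one rounding; the derived quantities (LOI, the four compositions, net glass mass, totals, the yield) are rebuilt at full precision using the weight values for 690.1 t of glass precisely as stated by either problem or answer.
Per-material ignition loss:
  Barium carbonate: 173.3 × 0.2224 = 38.54 t
  CaSiO3: 178.3 × 0.003000 = 0.5349 t
  Silica sand: 243.3 × 0.002000 = 0.4866 t
  Tabular alumina: 135.3 × 0.004000 = 0.5412 t
Total LOI = 40.10 t
Glass = batch − LOI = 730.2 − 40.10 = 690.1 t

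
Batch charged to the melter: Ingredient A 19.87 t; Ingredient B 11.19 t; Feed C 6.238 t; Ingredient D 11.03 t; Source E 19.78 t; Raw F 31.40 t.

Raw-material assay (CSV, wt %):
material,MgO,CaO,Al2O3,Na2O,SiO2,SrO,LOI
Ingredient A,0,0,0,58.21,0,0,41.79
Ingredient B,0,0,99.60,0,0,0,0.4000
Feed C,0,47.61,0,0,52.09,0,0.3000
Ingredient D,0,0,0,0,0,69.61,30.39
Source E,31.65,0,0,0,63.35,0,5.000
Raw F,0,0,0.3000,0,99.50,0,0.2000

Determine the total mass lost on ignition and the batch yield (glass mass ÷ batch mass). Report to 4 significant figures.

Every computation keeps full precision end to end; in-progress results appear rounded to 4 significant digits in the printout; every reported figure takes just one rounding — all derived quantities, including the six compositions, glass mass, totals, LOI, the yield, are recomputed from the batch weights at 86.74 t of glass in exact precision, as given in the problem or the answer.
Each material's LOI contribution:
  Ingredient A: 19.87 × 0.4179 = 8.304 t
  Ingredient B: 11.19 × 0.004000 = 0.04476 t
  Feed C: 6.238 × 0.003000 = 0.01871 t
  Ingredient D: 11.03 × 0.3039 = 3.352 t
  Source E: 19.78 × 0.05000 = 0.9890 t
  Raw F: 31.40 × 0.002000 = 0.06280 t
Total LOI = 12.77 t
Glass = batch − LOI = 99.51 − 12.77 = 86.74 t

LOI loss = 12.77 t; glass = 86.74 t; yield = 87.17%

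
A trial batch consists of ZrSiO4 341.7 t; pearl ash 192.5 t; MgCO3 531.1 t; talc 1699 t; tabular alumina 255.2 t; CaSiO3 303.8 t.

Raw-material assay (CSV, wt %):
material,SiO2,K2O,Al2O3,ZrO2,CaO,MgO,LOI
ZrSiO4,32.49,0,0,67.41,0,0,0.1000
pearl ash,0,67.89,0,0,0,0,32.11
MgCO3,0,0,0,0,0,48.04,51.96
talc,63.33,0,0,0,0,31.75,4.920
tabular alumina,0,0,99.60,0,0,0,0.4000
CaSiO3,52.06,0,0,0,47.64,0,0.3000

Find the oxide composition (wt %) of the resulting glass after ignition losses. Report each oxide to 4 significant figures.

Working values are shown (rounded to 4 significant digits) in the working — every computation holds exact precision end to end; each reported result includes exactly one rounding. Derived quantities are recomputed at exact precision (six oxide percentages, ignition loss, the yield, net glass mass, totals) using the weight values for 2900 t of glass as written in question or answer.
Oxide-by-oxide delivered mass:
  SiO2: 341.7·0.3249 + 1699·0.6333 + 303.8·0.5206 = 1345 t
  K2O: 192.5·0.6789 = 130.7 t
  Al2O3: 255.2·0.9960 = 254.2 t
  ZrO2: 341.7·0.6741 = 230.3 t
  CaO: 303.8·0.4764 = 144.7 t
  MgO: 531.1·0.4804 + 1699·0.3175 = 794.6 t
LOI: 341.7·0.001000 + 192.5·0.3211 + 531.1·0.5196 + 1699·0.04920 + 255.2·0.004000 + 303.8·0.003000 = 423.6 t
Resulting glass, batch − LOI: 3323 − 423.6 = 2900 t (consistent with Σ oxide mass)
percent by weight: oxide/glass ×100

Glass mass = 2900 t (batch 3323 − LOI 423.6).
Composition: SiO2 46.39%, K2O 4.507%, Al2O3 8.766%, ZrO2 7.944%, CaO 4.991%, MgO 27.40%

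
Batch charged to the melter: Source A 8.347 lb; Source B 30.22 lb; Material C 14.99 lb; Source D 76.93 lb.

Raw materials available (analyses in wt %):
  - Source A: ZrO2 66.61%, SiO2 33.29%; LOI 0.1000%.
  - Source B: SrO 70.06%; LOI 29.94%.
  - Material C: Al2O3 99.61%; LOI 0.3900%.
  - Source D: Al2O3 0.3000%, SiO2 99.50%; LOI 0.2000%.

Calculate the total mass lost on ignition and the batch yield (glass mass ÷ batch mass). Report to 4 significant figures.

LOI loss = 9.269 lb; glass = 121.2 lb; yield = 92.90%

Every computation maintains full precision at each step — values along the way are displayed rounded to four significant digits alongside each step; each reported figure is rounded once only. The derived quantities (LOI, glass mass, yield, the totals, the four compositions) are re-derived at exact precision from the weighed amounts per 121.2 lb of glass as quoted within the question or the answer.
Per-material ignition loss:
  Source A: 8.347 × 0.001000 = 0.008347 lb
  Source B: 30.22 × 0.2994 = 9.048 lb
  Material C: 14.99 × 0.003900 = 0.05846 lb
  Source D: 76.93 × 0.002000 = 0.1539 lb
Total LOI = 9.269 lb
Glass = batch − LOI = 130.5 − 9.269 = 121.2 lb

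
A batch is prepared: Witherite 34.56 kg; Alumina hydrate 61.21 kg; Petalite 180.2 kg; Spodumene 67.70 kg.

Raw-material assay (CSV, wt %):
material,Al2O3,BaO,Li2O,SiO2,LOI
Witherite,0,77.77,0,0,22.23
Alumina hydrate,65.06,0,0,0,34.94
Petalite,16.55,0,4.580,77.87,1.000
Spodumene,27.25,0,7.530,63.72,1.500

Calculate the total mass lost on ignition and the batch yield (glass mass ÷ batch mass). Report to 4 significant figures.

LOI loss = 31.89 kg; glass = 311.8 kg; yield = 90.72%

Full float precision is carried in all steps. Mid-chain values are printed rounded to 4 significant digits when written out — each reported number takes a single rounding — derived quantities are recomputed at full float precision (the totals, LOI, net glass mass, four oxide percentages, yield) starting from the weights for 311.8 kg of glass, as quoted within the problem or the answer.
Loss on ignition, line by line:
  Witherite: 34.56 × 0.2223 = 7.683 kg
  Alumina hydrate: 61.21 × 0.3494 = 21.39 kg
  Petalite: 180.2 × 0.01000 = 1.802 kg
  Spodumene: 67.70 × 0.01500 = 1.016 kg
Total LOI = 31.89 kg
Glass = batch − LOI = 343.7 − 31.89 = 311.8 kg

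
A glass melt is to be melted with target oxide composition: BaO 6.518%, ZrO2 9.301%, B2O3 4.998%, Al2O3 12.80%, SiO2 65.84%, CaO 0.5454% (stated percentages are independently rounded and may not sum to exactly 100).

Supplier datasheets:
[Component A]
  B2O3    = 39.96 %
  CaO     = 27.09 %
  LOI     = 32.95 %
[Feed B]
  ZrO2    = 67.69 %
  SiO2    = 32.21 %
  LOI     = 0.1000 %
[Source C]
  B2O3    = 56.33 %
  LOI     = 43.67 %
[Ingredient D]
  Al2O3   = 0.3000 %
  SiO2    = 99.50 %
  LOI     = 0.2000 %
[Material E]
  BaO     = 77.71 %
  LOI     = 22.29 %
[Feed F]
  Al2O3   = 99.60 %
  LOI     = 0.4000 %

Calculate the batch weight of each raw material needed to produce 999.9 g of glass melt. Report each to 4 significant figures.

The working math maintains exact precision through the solve — intermediates are displayed with 4-significant-figure rounding when written out — every reported number is rounded only once. The derived quantities, which include LOI, glass mass, the six compositions, totals, yield, are re-derived in full precision, as they appear in either problem or answer, starting from the weights at 999.9 g of glass.
Per-oxide target masses for 999.9 g glass melt:
  BaO: 6.518% × 999.9 = 65.17 g
  ZrO2: 9.301% × 999.9 = 93.00 g
  B2O3: 4.998% × 999.9 = 49.98 g
  Al2O3: 12.80% × 999.9 = 128.0 g
  SiO2: 65.84% × 999.9 = 658.3 g
  CaO: 0.5454% × 999.9 = 5.453 g
Balance tally, oxide-wise, working from each reported weight, versus the basis set out (oxide sums agree with the targets inside rounding margins):
  BaO: 83.87·0.7771 = 65.18 g (target 65.17 g)
  ZrO2: 137.4·0.6769 = 93.01 g (target 93.00 g)
  B2O3: 20.13·0.3996 + 74.44·0.5633 = 49.98 g (target 49.98 g)
  Al2O3: 617.2·0.003000 + 126.6·0.9960 = 127.9 g (target 128.0 g)
  SiO2: 137.4·0.3221 + 617.2·0.9950 = 658.4 g (target 658.3 g)
  CaO: 20.13·0.2709 = 5.453 g (target 5.453 g)
The glass-mass cross-check: batch Σ − ignition loss = 999.9 g (the Σ of target masses is 999.9 g; against the stated basis, 999.9 g — differing by rounding only).
Summing the batch: Σ batch = 1060 g; LOI removed, Σ of batch·LOI: 59.71 g; the yield ratio, glass ÷ batch: 94.36%.

Batch per 999.9 g glass melt:
  Component A: 20.13 g
  Feed B: 137.4 g
  Source C: 74.44 g
  Ingredient D: 617.2 g
  Material E: 83.87 g
  Feed F: 126.6 g
Total batch = 1060 g; LOI loss = 59.71 g; yield = 94.36%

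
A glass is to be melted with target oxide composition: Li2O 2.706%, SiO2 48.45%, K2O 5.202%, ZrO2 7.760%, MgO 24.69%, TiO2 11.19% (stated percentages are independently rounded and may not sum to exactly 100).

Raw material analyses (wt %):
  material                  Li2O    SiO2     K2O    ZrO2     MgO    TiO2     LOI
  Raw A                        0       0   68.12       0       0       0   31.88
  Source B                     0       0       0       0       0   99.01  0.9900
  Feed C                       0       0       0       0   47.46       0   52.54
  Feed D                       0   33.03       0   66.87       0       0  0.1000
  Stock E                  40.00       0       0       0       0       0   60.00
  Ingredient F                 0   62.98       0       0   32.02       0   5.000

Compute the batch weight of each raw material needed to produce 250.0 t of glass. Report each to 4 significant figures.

Every computation maintains exact precision all the way through — the intermediate values are printed, rounded to four significant digits, on the page. Every reported value is rounded only once; the derived quantities (totals, glass mass, the six compositions, LOI, yield) are computed starting from the weights for 250.0 t of glass in exact precision as quoted within the problem or the answer.
Oxide mass targets, per 250.0 t glass:
  Li2O: 2.706% × 250.0 = 6.765 t
  SiO2: 48.45% × 250.0 = 121.1 t
  K2O: 5.202% × 250.0 = 13.00 t
  ZrO2: 7.760% × 250.0 = 19.40 t
  MgO: 24.69% × 250.0 = 61.72 t
  TiO2: 11.19% × 250.0 = 27.98 t
A balance pass over the oxides, given the weights on record, against the basis in use (delivered sums recover each target up to rounding of the answer):
  Li2O: 16.91·0.4000 = 6.764 t (target 6.765 t)
  SiO2: 29.01·0.3303 + 177.1·0.6298 = 121.1 t (target 121.1 t)
  K2O: 19.09·0.6812 = 13.00 t (target 13.00 t)
  ZrO2: 29.01·0.6687 = 19.40 t (target 19.40 t)
  MgO: 10.57·0.4746 + 177.1·0.3202 = 61.72 t (target 61.72 t)
  TiO2: 28.25·0.9901 = 27.97 t (target 27.98 t)
Mass balance on the glass: the batch minus its LOI: 250.0 t (the targets, summed, come to 250.0 t; the stated basis being 250.0 t — any gap is answer rounding).
Summing the batch: Σ batch = 280.9 t; ignition loss, Σ(batch × LOI) = 30.95 t; glass ÷ batch gives a yield of 88.98%.

Batch per 250.0 t glass:
  Raw A: 19.09 t
  Source B: 28.25 t
  Feed C: 10.57 t
  Feed D: 29.01 t
  Stock E: 16.91 t
  Ingredient F: 177.1 t
Total batch = 280.9 t; LOI loss = 30.95 t; yield = 88.98%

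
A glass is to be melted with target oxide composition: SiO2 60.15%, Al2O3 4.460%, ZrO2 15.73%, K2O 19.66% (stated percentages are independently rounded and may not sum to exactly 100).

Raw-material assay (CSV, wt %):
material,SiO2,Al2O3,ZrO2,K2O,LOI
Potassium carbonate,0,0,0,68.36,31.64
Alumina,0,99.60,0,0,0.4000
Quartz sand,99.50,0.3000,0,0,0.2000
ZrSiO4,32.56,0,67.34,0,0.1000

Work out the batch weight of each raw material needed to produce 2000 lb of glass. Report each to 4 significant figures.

Values along the way are printed (rounded to 4 significant figures) on the page — all arithmetic maintains exact precision throughout — each reported result undergoes a single rounding. All derived quantities, which include net glass mass, the totals, the yield, four oxide percentages, LOI, are computed at full float precision, as quoted within question or answer, from the batch weights on 2000 lb of glass.
Oxide mass targets, per 2000 lb glass:
  SiO2: 60.15% × 2000 = 1203 lb
  Al2O3: 4.460% × 2000 = 89.20 lb
  ZrO2: 15.73% × 2000 = 314.6 lb
  K2O: 19.66% × 2000 = 393.2 lb
Sums-versus-targets review per the reported batch figures, per the basis as stated (summed amounts equal target values once rounding is allowed for):
  SiO2: 1056·0.9950 + 467.2·0.3256 = 1203 lb (target 1203 lb)
  Al2O3: 86.38·0.9960 + 1056·0.003000 = 89.20 lb (target 89.20 lb)
  ZrO2: 467.2·0.6734 = 314.6 lb (target 314.6 lb)
  K2O: 575.2·0.6836 = 393.2 lb (target 393.2 lb)
The glass-mass cross-check: whole batch net of LOI = 2000 lb (per-oxide target masses sum to 2000 lb; with the basis standing at 2000 lb — differing by rounding only).
Adding the batch up: Σ batch = 2185 lb; ignition loss, Σ(batch × LOI) = 184.9 lb; yield = glass ÷ total batch = 91.54%.

Batch per 2000 lb glass:
  Potassium carbonate: 575.2 lb
  Alumina: 86.38 lb
  Quartz sand: 1056 lb
  ZrSiO4: 467.2 lb
Total batch = 2185 lb; LOI loss = 184.9 lb; yield = 91.54%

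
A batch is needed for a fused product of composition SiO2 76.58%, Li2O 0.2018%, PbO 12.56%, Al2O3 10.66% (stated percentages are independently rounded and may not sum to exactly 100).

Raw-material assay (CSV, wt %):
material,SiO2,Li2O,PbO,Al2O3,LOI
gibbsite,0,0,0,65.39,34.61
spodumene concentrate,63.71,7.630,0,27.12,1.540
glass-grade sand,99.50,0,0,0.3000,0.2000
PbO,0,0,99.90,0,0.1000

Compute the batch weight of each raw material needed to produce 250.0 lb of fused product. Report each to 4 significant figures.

Batch per 250.0 lb fused product:
  gibbsite: 37.15 lb
  spodumene concentrate: 6.612 lb
  glass-grade sand: 188.2 lb
  PbO: 31.43 lb
Total batch = 263.4 lb; LOI loss = 13.37 lb; yield = 94.92%

The intermediate values are displayed, rounded to 4 significant figures, on the page; the working math runs at full precision all the way through; each reported figure takes a single rounding. Derived quantities are carried at exact precision (four oxide percentages, the totals, net glass mass, yield, LOI) from the batch weights on 250.0 lb of glass, as quoted within the problem or the answer.
Target masses of each oxide per 250.0 lb fused product:
  SiO2: 76.58% × 250.0 = 191.4 lb
  Li2O: 0.2018% × 250.0 = 0.5045 lb
  PbO: 12.56% × 250.0 = 31.40 lb
  Al2O3: 10.66% × 250.0 = 26.65 lb
Balance tally, oxide-wise, using the reported weights, per the basis as stated (sums match the target masses within answer rounding):
  SiO2: 6.612·0.6371 + 188.2·0.9950 = 191.5 lb (target 191.4 lb)
  Li2O: 6.612·0.07630 = 0.5045 lb (target 0.5045 lb)
  PbO: 31.43·0.9990 = 31.40 lb (target 31.40 lb)
  Al2O3: 37.15·0.6539 + 6.612·0.2712 + 188.2·0.003000 = 26.65 lb (target 26.65 lb)
Mass balance on the glass: whole batch net of LOI = 250.0 lb (the targets, summed, come to 250.0 lb; against the stated basis, 250.0 lb — rounding explains the deltas).
Batch total: Σ batch = 263.4 lb; ignition loss, Σ(batch × LOI) = 13.37 lb; as yield: glass ÷ batch → 94.92%.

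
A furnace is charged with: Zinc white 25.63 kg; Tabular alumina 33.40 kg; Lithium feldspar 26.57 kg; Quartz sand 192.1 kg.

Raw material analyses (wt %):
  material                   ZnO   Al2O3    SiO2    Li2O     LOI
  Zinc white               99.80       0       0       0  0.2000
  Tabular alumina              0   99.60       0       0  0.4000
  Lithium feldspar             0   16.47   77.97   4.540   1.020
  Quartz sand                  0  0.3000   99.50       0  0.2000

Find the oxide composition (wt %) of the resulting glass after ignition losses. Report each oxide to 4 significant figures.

Intermediates appear (rounded to four significant digits) when written out — all arithmetic carries full precision through every step; every reported figure includes exactly one rounding — the derived quantities, including the yield, ignition loss, totals, the four compositions, net glass mass, are rebuilt starting from the weights per 276.9 kg of glass in full precision as given in either problem or answer.
Oxide-by-oxide delivered mass:
  ZnO: 25.63·0.9980 = 25.58 kg
  Al2O3: 33.40·0.9960 + 26.57·0.1647 + 192.1·0.003000 = 38.22 kg
  SiO2: 26.57·0.7797 + 192.1·0.9950 = 211.9 kg
  Li2O: 26.57·0.04540 = 1.206 kg
LOI: 25.63·0.002000 + 33.40·0.004000 + 26.57·0.01020 + 192.1·0.002000 = 0.8401 kg
Net of LOI, the glass mass = 277.7 − 0.8401 = 276.9 kg (= Σ oxide masses)
oxide / glass × 100 gives the wt %

Glass mass = 276.9 kg (batch 277.7 − LOI 0.8401).
Composition: ZnO 9.239%, Al2O3 13.80%, SiO2 76.52%, Li2O 0.4357%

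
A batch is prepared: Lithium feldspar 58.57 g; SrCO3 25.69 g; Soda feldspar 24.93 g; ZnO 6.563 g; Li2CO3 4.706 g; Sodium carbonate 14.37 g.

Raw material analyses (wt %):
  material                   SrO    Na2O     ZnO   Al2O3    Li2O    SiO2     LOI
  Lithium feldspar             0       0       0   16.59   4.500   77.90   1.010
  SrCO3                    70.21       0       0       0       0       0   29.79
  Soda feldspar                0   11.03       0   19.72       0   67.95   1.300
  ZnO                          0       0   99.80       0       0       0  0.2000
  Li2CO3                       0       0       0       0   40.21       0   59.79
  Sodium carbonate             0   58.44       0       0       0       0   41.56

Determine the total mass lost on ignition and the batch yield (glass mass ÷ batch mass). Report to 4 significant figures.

LOI loss = 17.37 g; glass = 117.5 g; yield = 87.12%

Intermediates are displayed rounded off to 4 significant digits in the working — all internal work keeps exact precision through every step — exactly one rounding lands on every reported number — the derived quantities, including six oxide percentages, yield, net glass mass, the totals, ignition loss, are re-derived from the batch weights at 117.5 g of glass in full precision, as set out in either problem or answer.
Material-by-material LOI:
  Lithium feldspar: 58.57 × 0.01010 = 0.5916 g
  SrCO3: 25.69 × 0.2979 = 7.653 g
  Soda feldspar: 24.93 × 0.01300 = 0.3241 g
  ZnO: 6.563 × 0.002000 = 0.01313 g
  Li2CO3: 4.706 × 0.5979 = 2.814 g
  Sodium carbonate: 14.37 × 0.4156 = 5.972 g
Total LOI = 17.37 g
Glass = batch − LOI = 134.8 − 17.37 = 117.5 g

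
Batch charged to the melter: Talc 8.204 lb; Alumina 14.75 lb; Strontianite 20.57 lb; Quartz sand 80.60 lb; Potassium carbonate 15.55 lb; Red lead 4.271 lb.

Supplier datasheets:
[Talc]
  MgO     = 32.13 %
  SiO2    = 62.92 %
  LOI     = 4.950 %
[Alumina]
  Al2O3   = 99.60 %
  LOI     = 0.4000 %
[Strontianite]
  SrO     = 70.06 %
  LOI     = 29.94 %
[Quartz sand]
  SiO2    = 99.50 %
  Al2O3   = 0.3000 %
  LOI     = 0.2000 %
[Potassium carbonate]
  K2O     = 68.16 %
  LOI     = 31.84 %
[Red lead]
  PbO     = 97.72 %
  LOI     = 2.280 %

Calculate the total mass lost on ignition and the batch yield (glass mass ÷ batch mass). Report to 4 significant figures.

All internal work holds exact precision from start to finish — the intermediate values are displayed (rounded to 4 significant digits) on the page; each reported number is rounded once only; all derived quantities are rebuilt starting from the weights at 132.1 lb of glass at full float precision (totals, net glass mass, six oxide percentages, the yield, ignition loss) exactly as shown in problem or answer.
Loss on ignition, line by line:
  Talc: 8.204 × 0.04950 = 0.4061 lb
  Alumina: 14.75 × 0.004000 = 0.05900 lb
  Strontianite: 20.57 × 0.2994 = 6.159 lb
  Quartz sand: 80.60 × 0.002000 = 0.1612 lb
  Potassium carbonate: 15.55 × 0.3184 = 4.951 lb
  Red lead: 4.271 × 0.02280 = 0.09738 lb
Total LOI = 11.83 lb
Glass = batch − LOI = 143.9 − 11.83 = 132.1 lb

LOI loss = 11.83 lb; glass = 132.1 lb; yield = 91.78%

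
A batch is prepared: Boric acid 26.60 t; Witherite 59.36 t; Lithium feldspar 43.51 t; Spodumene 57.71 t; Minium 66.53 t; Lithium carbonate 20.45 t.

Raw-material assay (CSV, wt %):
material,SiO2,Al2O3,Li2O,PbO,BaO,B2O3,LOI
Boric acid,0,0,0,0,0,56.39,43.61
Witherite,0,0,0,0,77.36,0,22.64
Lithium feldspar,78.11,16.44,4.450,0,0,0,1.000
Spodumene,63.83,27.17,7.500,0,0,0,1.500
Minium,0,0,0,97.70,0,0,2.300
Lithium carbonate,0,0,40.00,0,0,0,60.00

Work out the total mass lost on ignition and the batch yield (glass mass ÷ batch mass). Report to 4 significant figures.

LOI loss = 40.14 t; glass = 234.0 t; yield = 85.36%

The intermediate values are displayed, rounded to 4 significant figures, alongside each step; all internal work runs at full precision at every stage — exactly one rounding lands on each reported result; all derived quantities are carried from the batch weights per 234.0 t of glass at full precision (LOI, the six compositions, net glass mass, totals, the yield) as given in either problem or answer.
LOI of each material in turn:
  Boric acid: 26.60 × 0.4361 = 11.60 t
  Witherite: 59.36 × 0.2264 = 13.44 t
  Lithium feldspar: 43.51 × 0.01000 = 0.4351 t
  Spodumene: 57.71 × 0.01500 = 0.8657 t
  Minium: 66.53 × 0.02300 = 1.530 t
  Lithium carbonate: 20.45 × 0.6000 = 12.27 t
Total LOI = 40.14 t
Glass = batch − LOI = 274.2 − 40.14 = 234.0 t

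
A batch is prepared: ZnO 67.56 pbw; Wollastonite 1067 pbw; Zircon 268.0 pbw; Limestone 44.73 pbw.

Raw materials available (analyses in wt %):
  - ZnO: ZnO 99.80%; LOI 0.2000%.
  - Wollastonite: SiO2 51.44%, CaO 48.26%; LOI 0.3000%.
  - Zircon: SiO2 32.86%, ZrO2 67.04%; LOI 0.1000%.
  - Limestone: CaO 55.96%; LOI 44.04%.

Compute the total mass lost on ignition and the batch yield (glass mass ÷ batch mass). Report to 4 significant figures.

LOI loss = 23.30 pbw; glass = 1424 pbw; yield = 98.39%

Every computation keeps exact precision at each step; intermediates are displayed rounded to four significant digits alongside each step. Exactly one rounding lands on every reported value; all derived quantities, which include the totals, net glass mass, ignition loss, four oxide percentages, yield, are carried at full float precision, as given in question or answer, from the weighed amounts per 1424 pbw of glass.
Loss on ignition, line by line:
  ZnO: 67.56 × 0.002000 = 0.1351 pbw
  Wollastonite: 1067 × 0.003000 = 3.201 pbw
  Zircon: 268.0 × 0.001000 = 0.2680 pbw
  Limestone: 44.73 × 0.4404 = 19.70 pbw
Total LOI = 23.30 pbw
Glass = batch − LOI = 1447 − 23.30 = 1424 pbw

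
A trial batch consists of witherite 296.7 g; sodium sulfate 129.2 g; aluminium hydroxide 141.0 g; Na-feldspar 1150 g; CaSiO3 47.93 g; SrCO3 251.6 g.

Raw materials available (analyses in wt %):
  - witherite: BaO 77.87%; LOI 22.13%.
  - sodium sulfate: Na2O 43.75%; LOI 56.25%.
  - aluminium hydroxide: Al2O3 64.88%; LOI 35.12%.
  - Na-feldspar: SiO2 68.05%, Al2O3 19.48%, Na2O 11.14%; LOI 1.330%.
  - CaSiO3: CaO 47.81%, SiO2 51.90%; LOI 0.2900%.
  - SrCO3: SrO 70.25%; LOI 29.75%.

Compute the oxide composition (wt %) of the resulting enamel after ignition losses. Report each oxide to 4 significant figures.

Glass mass = 1738 g (batch 2016 − LOI 278.1).
Composition: CaO 1.318%, SiO2 46.45%, BaO 13.29%, Al2O3 18.15%, SrO 10.17%, Na2O 10.62%

Full precision is held through the solve; working values are shown (rounded to four significant figures) between the steps; a single rounding finalizes every reported result; all derived quantities (the totals, six oxide percentages, ignition loss, glass mass, yield) are rebuilt at full precision starting from the weights for 1738 g of glass as given in question or answer.
Per-oxide mass from batch:
  CaO: 47.93·0.4781 = 22.92 g
  SiO2: 1150·0.6805 + 47.93·0.5190 = 807.5 g
  BaO: 296.7·0.7787 = 231.0 g
  Al2O3: 141.0·0.6488 + 1150·0.1948 = 315.5 g
  SrO: 251.6·0.7025 = 176.7 g
  Na2O: 129.2·0.4375 + 1150·0.1114 = 184.6 g
LOI: 296.7·0.2213 + 129.2·0.5625 + 141.0·0.3512 + 1150·0.01330 + 47.93·0.002900 + 251.6·0.2975 = 278.1 g
The glass mass, total less LOI, = 2016 − 278.1 = 1738 g (consistent with Σ oxide mass)
wt %: oxide over glass, times 100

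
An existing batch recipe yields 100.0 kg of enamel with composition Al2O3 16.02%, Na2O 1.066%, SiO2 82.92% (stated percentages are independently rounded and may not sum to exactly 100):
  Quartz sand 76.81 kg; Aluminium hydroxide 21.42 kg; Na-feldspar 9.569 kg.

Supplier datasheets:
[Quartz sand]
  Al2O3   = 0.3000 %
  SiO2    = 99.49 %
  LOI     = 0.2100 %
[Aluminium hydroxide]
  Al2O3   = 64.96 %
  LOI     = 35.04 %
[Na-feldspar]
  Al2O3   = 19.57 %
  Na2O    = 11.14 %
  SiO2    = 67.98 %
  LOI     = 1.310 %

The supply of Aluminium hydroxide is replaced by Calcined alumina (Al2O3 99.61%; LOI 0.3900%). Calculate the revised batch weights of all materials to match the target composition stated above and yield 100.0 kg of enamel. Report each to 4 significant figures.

Revised batch per 100.0 kg enamel:
  Quartz sand: 76.81 kg
  Calcined alumina: 13.97 kg
  Na-feldspar: 9.569 kg
Total batch = 100.3 kg; LOI loss = 0.3411 kg

Values along the way are displayed (rounded to four significant digits) when written out. The whole derivation keeps exact precision in every operation — each reported number takes just one rounding; all derived quantities are rebuilt at full float precision (the yield, ignition loss, the three compositions, the totals, net glass mass) starting from the weights per 100.0 kg of glass, precisely as stated by either problem or answer.
Target masses of each oxide per 100.0 kg enamel:
  Al2O3: 16.02% × 100.0 = 16.02 kg
  Na2O: 1.066% × 100.0 = 1.066 kg
  SiO2: 82.92% × 100.0 = 82.92 kg
Verifying the oxide balance from the weights as reported, versus the basis set out (every target is met by its sum inside rounding margins):
  Al2O3: 76.81·0.003000 + 13.97·0.9961 + 9.569·0.1957 = 16.02 kg (target 16.02 kg)
  Na2O: 9.569·0.1114 = 1.066 kg (target 1.066 kg)
  SiO2: 76.81·0.9949 + 9.569·0.6798 = 82.92 kg (target 82.92 kg)
Glass mass check: total batch − LOI = 100.0 kg (the Σ of target masses is 100.0 kg; versus the stated basis of 100.0 kg — rounding explains the deltas).
Whole-batch sum: Σ batch = 100.3 kg; ignition loss, Σ(batch × LOI) = 0.3411 kg; yield = glass ÷ total batch = 99.66%.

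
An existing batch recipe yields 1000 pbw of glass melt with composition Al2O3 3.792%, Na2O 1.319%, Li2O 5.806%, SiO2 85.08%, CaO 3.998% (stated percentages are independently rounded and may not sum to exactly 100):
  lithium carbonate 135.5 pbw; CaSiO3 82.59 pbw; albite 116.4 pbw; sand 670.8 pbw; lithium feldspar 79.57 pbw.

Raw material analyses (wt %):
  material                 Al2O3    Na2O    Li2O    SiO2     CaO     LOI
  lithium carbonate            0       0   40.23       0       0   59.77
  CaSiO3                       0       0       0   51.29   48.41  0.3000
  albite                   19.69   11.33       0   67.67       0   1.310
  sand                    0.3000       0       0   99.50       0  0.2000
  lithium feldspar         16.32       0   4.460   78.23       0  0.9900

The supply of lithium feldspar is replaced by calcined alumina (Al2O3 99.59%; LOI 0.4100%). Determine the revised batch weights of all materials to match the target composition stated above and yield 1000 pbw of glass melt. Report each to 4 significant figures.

The working math maintains exact precision in all steps. Working values appear, rounded to 4 significant digits, in the working. Each reported figure undergoes a single rounding. The derived quantities are carried from the batch weights per 1000 pbw of glass at full float precision (the yield, net glass mass, totals, ignition loss, the five compositions) as written in problem or answer.
Target oxide masses per 1000 pbw glass melt:
  Al2O3: 3.792% × 1000 = 37.92 pbw
  Na2O: 1.319% × 1000 = 13.19 pbw
  Li2O: 5.806% × 1000 = 58.06 pbw
  SiO2: 85.08% × 1000 = 850.8 pbw
  CaO: 3.998% × 1000 = 39.98 pbw
Oxide-by-oxide audit given the weights on record, against the basis in use (oxide sums agree with the targets once rounding is allowed for):
  Al2O3: 116.4·0.1969 + 733.3·0.003000 + 12.85·0.9959 = 37.92 pbw (target 37.92 pbw)
  Na2O: 116.4·0.1133 = 13.19 pbw (target 13.19 pbw)
  Li2O: 144.3·0.4023 = 58.05 pbw (target 58.06 pbw)
  SiO2: 82.59·0.5129 + 116.4·0.6767 + 733.3·0.9950 = 850.8 pbw (target 850.8 pbw)
  CaO: 82.59·0.4841 = 39.98 pbw (target 39.98 pbw)
Mass balance on the glass: Σ batch − LOI loss = 999.9 pbw (per-oxide target masses sum to 1000 pbw; against the stated basis, 1000 pbw — differing by rounding only).
Whole-batch sum: Σ batch = 1089 pbw; LOI removed, Σ of batch·LOI: 89.54 pbw; yield, glass over the total, = 91.78%.

Revised batch per 1000 pbw glass melt:
  lithium carbonate: 144.3 pbw
  CaSiO3: 82.59 pbw
  albite: 116.4 pbw
  sand: 733.3 pbw
  calcined alumina: 12.85 pbw
Total batch = 1089 pbw; LOI loss = 89.54 pbw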